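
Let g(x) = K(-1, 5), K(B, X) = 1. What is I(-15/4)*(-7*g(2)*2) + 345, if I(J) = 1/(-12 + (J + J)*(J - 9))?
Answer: 230693/669 ≈ 344.83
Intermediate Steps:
g(x) = 1
I(J) = 1/(-12 + 2*J*(-9 + J)) (I(J) = 1/(-12 + (2*J)*(-9 + J)) = 1/(-12 + 2*J*(-9 + J)))
I(-15/4)*(-7*g(2)*2) + 345 = (1/(2*(-6 + (-15/4)² - (-135)/4)))*(-7*1*2) + 345 = (1/(2*(-6 + (-15*¼)² - (-135)/4)))*(-7*2) + 345 = (1/(2*(-6 + (-15/4)² - 9*(-15/4))))*(-14) + 345 = (1/(2*(-6 + 225/16 + 135/4)))*(-14) + 345 = (1/(2*(669/16)))*(-14) + 345 = ((½)*(16/669))*(-14) + 345 = (8/669)*(-14) + 345 = -112/669 + 345 = 230693/669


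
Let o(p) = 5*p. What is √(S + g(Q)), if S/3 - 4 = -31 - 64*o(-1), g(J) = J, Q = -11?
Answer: 2*√217 ≈ 29.462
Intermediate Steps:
S = 879 (S = 12 + 3*(-31 - 320*(-1)) = 12 + 3*(-31 - 64*(-5)) = 12 + 3*(-31 + 320) = 12 + 3*289 = 12 + 867 = 879)
√(S + g(Q)) = √(879 - 11) = √868 = 2*√217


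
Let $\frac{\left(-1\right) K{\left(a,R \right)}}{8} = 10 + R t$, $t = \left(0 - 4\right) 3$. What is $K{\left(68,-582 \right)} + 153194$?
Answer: $97242$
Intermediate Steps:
$t = -12$ ($t = \left(-4\right) 3 = -12$)
$K{\left(a,R \right)} = -80 + 96 R$ ($K{\left(a,R \right)} = - 8 \left(10 + R \left(-12\right)\right) = - 8 \left(10 - 12 R\right) = -80 + 96 R$)
$K{\left(68,-582 \right)} + 153194 = \left(-80 + 96 \left(-582\right)\right) + 153194 = \left(-80 - 55872\right) + 153194 = -55952 + 153194 = 97242$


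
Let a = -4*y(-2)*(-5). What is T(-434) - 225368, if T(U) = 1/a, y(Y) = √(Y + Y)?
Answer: -225368 - I/40 ≈ -2.2537e+5 - 0.025*I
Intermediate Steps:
y(Y) = √2*√Y (y(Y) = √(2*Y) = √2*√Y)
a = 40*I (a = -4*√2*√(-2)*(-5) = -4*√2*I*√2*(-5) = -8*I*(-5) = 40*I ≈ 40.0*I)
T(U) = -I/40 (T(U) = 1/(40*I) = -I/40)
T(-434) - 225368 = -I/40 - 225368 = -225368 - I/40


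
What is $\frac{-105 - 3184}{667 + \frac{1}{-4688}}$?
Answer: $- \frac{15418832}{3126895} \approx -4.931$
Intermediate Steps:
$\frac{-105 - 3184}{667 + \frac{1}{-4688}} = - \frac{3289}{667 - \frac{1}{4688}} = - \frac{3289}{\frac{3126895}{4688}} = \left(-3289\right) \frac{4688}{3126895} = - \frac{15418832}{3126895}$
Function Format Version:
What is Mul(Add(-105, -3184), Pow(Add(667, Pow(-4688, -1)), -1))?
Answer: Rational(-15418832, 3126895) ≈ -4.9310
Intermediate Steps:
Mul(Add(-105, -3184), Pow(Add(667, Pow(-4688, -1)), -1)) = Mul(-3289, Pow(Add(667, Rational(-1, 4688)), -1)) = Mul(-3289, Pow(Rational(3126895, 4688), -1)) = Mul(-3289, Rational(4688, 3126895)) = Rational(-15418832, 3126895)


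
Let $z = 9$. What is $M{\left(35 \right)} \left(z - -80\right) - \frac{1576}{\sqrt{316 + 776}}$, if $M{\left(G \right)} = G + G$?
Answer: $6230 - \frac{788 \sqrt{273}}{273} \approx 6182.3$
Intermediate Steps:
$M{\left(G \right)} = 2 G$
$M{\left(35 \right)} \left(z - -80\right) - \frac{1576}{\sqrt{316 + 776}} = 2 \cdot 35 \left(9 - -80\right) - \frac{1576}{\sqrt{316 + 776}} = 70 \left(9 + 80\right) - \frac{1576}{\sqrt{1092}} = 70 \cdot 89 - \frac{1576}{2 \sqrt{273}} = 6230 - 1576 \frac{\sqrt{273}}{546} = 6230 - \frac{788 \sqrt{273}}{273}$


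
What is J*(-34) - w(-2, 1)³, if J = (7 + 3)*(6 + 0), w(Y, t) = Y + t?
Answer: -2039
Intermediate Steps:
J = 60 (J = 10*6 = 60)
J*(-34) - w(-2, 1)³ = 60*(-34) - (-2 + 1)³ = -2040 - 1*(-1)³ = -2040 - 1*(-1) = -2040 + 1 = -2039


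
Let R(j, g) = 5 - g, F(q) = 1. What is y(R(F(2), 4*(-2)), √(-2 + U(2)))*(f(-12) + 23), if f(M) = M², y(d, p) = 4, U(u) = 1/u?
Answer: 668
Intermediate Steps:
U(u) = 1/u
y(R(F(2), 4*(-2)), √(-2 + U(2)))*(f(-12) + 23) = 4*((-12)² + 23) = 4*(144 + 23) = 4*167 = 668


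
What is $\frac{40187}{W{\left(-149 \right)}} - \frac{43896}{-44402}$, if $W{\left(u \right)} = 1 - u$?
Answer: $\frac{895483787}{3330150} \approx 268.9$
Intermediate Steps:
$\frac{40187}{W{\left(-149 \right)}} - \frac{43896}{-44402} = \frac{40187}{1 - -149} - \frac{43896}{-44402} = \frac{40187}{1 + 149} - - \frac{21948}{22201} = \frac{40187}{150} + \frac{21948}{22201} = \frac{895483787}{3330150}$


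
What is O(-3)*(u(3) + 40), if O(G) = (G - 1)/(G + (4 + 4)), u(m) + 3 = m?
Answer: -32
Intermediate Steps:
u(m) = -3 + m
O(G) = (-1 + G)/(8 + G) (O(G) = (-1 + G)/(G + 8) = (-1 + G)/(8 + G))
O(-3)*(u(3) + 40) = ((-1 - 3)/(8 - 3))*((-3 + 3) + 40) = (-4/5)*(0 + 40) = ((1/5)*(-4))*40 = -4/5*40 = -32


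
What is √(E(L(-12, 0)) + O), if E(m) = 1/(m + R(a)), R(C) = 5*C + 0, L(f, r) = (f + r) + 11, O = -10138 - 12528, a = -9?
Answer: I*√47961302/46 ≈ 150.55*I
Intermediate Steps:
O = -22666
L(f, r) = 11 + f + r
R(C) = 5*C
E(m) = 1/(-45 + m) (E(m) = 1/(m + 5*(-9)) = 1/(m - 45) = 1/(-45 + m))
√(E(L(-12, 0)) + O) = √(1/(-45 + (11 - 12 + 0)) - 22666) = √(1/(-45 - 1) - 22666) = √(1/(-46) - 22666) = √(-1/46 - 22666) = √(-1042637/46) = I*√47961302/46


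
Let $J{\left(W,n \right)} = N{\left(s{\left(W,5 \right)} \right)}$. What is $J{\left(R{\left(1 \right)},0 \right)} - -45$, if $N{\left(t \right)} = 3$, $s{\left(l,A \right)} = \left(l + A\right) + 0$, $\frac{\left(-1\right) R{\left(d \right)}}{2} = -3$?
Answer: $48$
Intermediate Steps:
$R{\left(d \right)} = 6$ ($R{\left(d \right)} = \left(-2\right) \left(-3\right) = 6$)
$s{\left(l,A \right)} = A + l$ ($s{\left(l,A \right)} = \left(A + l\right) + 0 = A + l$)
$J{\left(W,n \right)} = 3$
$J{\left(R{\left(1 \right)},0 \right)} - -45 = 3 - -45 = 3 + 45 = 48$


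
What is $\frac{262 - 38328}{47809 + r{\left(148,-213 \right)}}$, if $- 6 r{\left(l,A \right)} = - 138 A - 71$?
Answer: $- \frac{228396}{257531} \approx -0.88687$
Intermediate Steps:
$r{\left(l,A \right)} = \frac{71}{6} + 23 A$ ($r{\left(l,A \right)} = - \frac{- 138 A - 71}{6} = - \frac{-71 - 138 A}{6} = \frac{71}{6} + 23 A$)
$\frac{262 - 38328}{47809 + r{\left(148,-213 \right)}} = \frac{262 - 38328}{47809 + \left(\frac{71}{6} + 23 \left(-213\right)\right)} = - \frac{38066}{47809 + \left(\frac{71}{6} - 4899\right)} = - \frac{38066}{47809 - \frac{29323}{6}} = - \frac{38066}{\frac{257531}{6}} = \left(-38066\right) \frac{6}{257531} = - \frac{228396}{257531}$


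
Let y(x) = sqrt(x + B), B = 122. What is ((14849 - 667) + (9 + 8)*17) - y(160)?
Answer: 14471 - sqrt(282) ≈ 14454.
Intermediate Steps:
y(x) = sqrt(122 + x) (y(x) = sqrt(x + 122) = sqrt(122 + x))
((14849 - 667) + (9 + 8)*17) - y(160) = ((14849 - 667) + (9 + 8)*17) - sqrt(122 + 160) = (14182 + 17*17) - sqrt(282) = (14182 + 289) - sqrt(282) = 14471 - sqrt(282)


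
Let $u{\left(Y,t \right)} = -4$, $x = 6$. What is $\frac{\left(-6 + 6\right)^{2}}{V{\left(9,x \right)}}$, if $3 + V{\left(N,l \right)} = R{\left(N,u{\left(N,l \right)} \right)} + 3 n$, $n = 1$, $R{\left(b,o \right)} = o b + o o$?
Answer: $0$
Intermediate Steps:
$R{\left(b,o \right)} = o^{2} + b o$ ($R{\left(b,o \right)} = b o + o^{2} = o^{2} + b o$)
$V{\left(N,l \right)} = 16 - 4 N$ ($V{\left(N,l \right)} = -3 - \left(-3 + 4 \left(N - 4\right)\right) = -3 - \left(-3 + 4 \left(-4 + N\right)\right) = -3 + \left(\left(16 - 4 N\right) + 3\right) = -3 - \left(-19 + 4 N\right) = 16 - 4 N$)
$\frac{\left(-6 + 6\right)^{2}}{V{\left(9,x \right)}} = \frac{\left(-6 + 6\right)^{2}}{16 - 36} = \frac{0^{2}}{16 - 36} = \frac{1}{-20} \cdot 0 = \left(- \frac{1}{20}\right) 0 = 0$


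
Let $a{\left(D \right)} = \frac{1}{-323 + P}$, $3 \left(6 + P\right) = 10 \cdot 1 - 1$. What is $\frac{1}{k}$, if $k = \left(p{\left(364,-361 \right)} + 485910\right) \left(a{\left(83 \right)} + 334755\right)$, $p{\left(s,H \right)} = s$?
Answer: $\frac{163}{26533572174673} \approx 6.1432 \cdot 10^{-12}$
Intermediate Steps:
$P = -3$ ($P = -6 + \frac{10 \cdot 1 - 1}{3} = -6 + \frac{10 - 1}{3} = -6 + \frac{1}{3} \cdot 9 = -6 + 3 = -3$)
$a{\left(D \right)} = - \frac{1}{326}$ ($a{\left(D \right)} = \frac{1}{-323 - 3} = \frac{1}{-326} = - \frac{1}{326}$)
$k = \frac{26533572174673}{163}$ ($k = \left(364 + 485910\right) \left(- \frac{1}{326} + 334755\right) = 486274 \cdot \frac{109130129}{326} = \frac{26533572174673}{163} \approx 1.6278 \cdot 10^{11}$)
$\frac{1}{k} = \frac{1}{\frac{26533572174673}{163}} = \frac{163}{26533572174673}$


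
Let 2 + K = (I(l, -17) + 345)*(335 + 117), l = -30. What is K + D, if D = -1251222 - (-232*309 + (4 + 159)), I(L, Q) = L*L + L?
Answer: -630519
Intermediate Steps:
I(L, Q) = L + L² (I(L, Q) = L² + L = L + L²)
K = 549178 (K = -2 + (-30*(1 - 30) + 345)*(335 + 117) = -2 + (-30*(-29) + 345)*452 = -2 + (870 + 345)*452 = -2 + 1215*452 = -2 + 549180 = 549178)
D = -1179697 (D = -1251222 - (-71688 + 163) = -1251222 - 1*(-71525) = -1251222 + 71525 = -1179697)
K + D = 549178 - 1179697 = -630519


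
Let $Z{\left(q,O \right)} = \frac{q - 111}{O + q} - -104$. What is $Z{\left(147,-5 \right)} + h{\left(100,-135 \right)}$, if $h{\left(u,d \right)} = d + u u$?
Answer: $\frac{707817}{71} \approx 9969.3$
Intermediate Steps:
$h{\left(u,d \right)} = d + u^{2}$
$Z{\left(q,O \right)} = 104 + \frac{-111 + q}{O + q}$ ($Z{\left(q,O \right)} = \frac{-111 + q}{O + q} + 104 = 104 + \frac{-111 + q}{O + q}$)
$Z{\left(147,-5 \right)} + h{\left(100,-135 \right)} = \frac{-111 + 104 \left(-5\right) + 105 \cdot 147}{-5 + 147} - \left(135 - 100^{2}\right) = \frac{-111 - 520 + 15435}{142} + \left(-135 + 10000\right) = \frac{1}{142} \cdot 14804 + 9865 = \frac{7402}{71} + 9865 = \frac{707817}{71}$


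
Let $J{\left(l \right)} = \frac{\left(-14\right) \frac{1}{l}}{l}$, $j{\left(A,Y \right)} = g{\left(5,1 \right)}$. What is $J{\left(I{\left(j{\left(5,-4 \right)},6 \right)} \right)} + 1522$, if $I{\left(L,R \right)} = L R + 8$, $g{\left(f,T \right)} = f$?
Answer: $\frac{1098877}{722} \approx 1522.0$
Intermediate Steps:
$j{\left(A,Y \right)} = 5$
$I{\left(L,R \right)} = 8 + L R$
$J{\left(l \right)} = - \frac{14}{l^{2}}$
$J{\left(I{\left(j{\left(5,-4 \right)},6 \right)} \right)} + 1522 = - \frac{14}{\left(8 + 5 \cdot 6\right)^{2}} + 1522 = - \frac{14}{\left(8 + 30\right)^{2}} + 1522 = - \frac{14}{1444} + 1522 = \left(-14\right) \frac{1}{1444} + 1522 = - \frac{7}{722} + 1522 = \frac{1098877}{722}$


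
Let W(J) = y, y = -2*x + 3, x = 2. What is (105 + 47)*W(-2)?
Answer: -152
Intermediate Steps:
y = -1 (y = -2*2 + 3 = -4 + 3 = -1)
W(J) = -1
(105 + 47)*W(-2) = (105 + 47)*(-1) = 152*(-1) = -152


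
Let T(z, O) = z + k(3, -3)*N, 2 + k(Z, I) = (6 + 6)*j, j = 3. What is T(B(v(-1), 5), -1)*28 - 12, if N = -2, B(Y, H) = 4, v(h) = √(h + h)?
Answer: -1804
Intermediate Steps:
k(Z, I) = 34 (k(Z, I) = -2 + (6 + 6)*3 = -2 + 12*3 = -2 + 36 = 34)
v(h) = √2*√h (v(h) = √(2*h) = √2*√h)
T(z, O) = -68 + z (T(z, O) = z + 34*(-2) = z - 68 = -68 + z)
T(B(v(-1), 5), -1)*28 - 12 = (-68 + 4)*28 - 12 = -64*28 - 12 = -1792 - 12 = -1804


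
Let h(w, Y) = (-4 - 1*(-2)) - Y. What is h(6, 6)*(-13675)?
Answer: 109400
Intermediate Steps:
h(w, Y) = -2 - Y (h(w, Y) = (-4 + 2) - Y = -2 - Y)
h(6, 6)*(-13675) = (-2 - 1*6)*(-13675) = (-2 - 6)*(-13675) = -8*(-13675) = 109400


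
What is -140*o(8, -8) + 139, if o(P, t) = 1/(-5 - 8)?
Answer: 1947/13 ≈ 149.77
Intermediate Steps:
o(P, t) = -1/13 (o(P, t) = 1/(-13) = -1/13)
-140*o(8, -8) + 139 = -140*(-1/13) + 139 = 140/13 + 139 = 1947/13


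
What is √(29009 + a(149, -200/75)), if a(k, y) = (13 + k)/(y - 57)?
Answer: 5*√37175615/179 ≈ 170.31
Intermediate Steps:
a(k, y) = (13 + k)/(-57 + y)
√(29009 + a(149, -200/75)) = √(29009 + (13 + 149)/(-57 - 200/75)) = √(29009 + 162/(-57 - 200*1/75)) = √(29009 + 162/(-57 - 8/3)) = √(29009 + 162/(-179/3)) = √(29009 - 3/179*162) = √(29009 - 486/179) = √(5192125/179) = 5*√37175615/179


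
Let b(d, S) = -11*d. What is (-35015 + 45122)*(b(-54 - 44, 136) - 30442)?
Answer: -296781948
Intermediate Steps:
(-35015 + 45122)*(b(-54 - 44, 136) - 30442) = (-35015 + 45122)*(-11*(-54 - 44) - 30442) = 10107*(-11*(-98) - 30442) = 10107*(1078 - 30442) = 10107*(-29364) = -296781948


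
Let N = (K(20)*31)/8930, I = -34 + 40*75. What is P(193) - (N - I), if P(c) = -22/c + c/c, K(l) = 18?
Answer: 2556645338/861745 ≈ 2966.8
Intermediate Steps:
I = 2966 (I = -34 + 3000 = 2966)
P(c) = 1 - 22/c (P(c) = -22/c + 1 = 1 - 22/c)
N = 279/4465 (N = (18*31)/8930 = 558*(1/8930) = 279/4465 ≈ 0.062486)
P(193) - (N - I) = (-22 + 193)/193 - (279/4465 - 1*2966) = (1/193)*171 - (279/4465 - 2966) = 171/193 - 1*(-13242911/4465) = 171/193 + 13242911/4465 = 2556645338/861745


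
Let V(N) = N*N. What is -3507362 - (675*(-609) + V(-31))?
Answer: -3097248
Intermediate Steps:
V(N) = N²
-3507362 - (675*(-609) + V(-31)) = -3507362 - (675*(-609) + (-31)²) = -3507362 - (-411075 + 961) = -3507362 - 1*(-410114) = -3507362 + 410114 = -3097248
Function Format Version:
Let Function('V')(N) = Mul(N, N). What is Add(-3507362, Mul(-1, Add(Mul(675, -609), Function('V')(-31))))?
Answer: -3097248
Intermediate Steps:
Function('V')(N) = Pow(N, 2)
Add(-3507362, Mul(-1, Add(Mul(675, -609), Function('V')(-31)))) = Add(-3507362, Mul(-1, Add(Mul(675, -609), Pow(-31, 2)))) = Add(-3507362, Mul(-1, Add(-411075, 961))) = Add(-3507362, Mul(-1, -410114)) = Add(-3507362, 410114) = -3097248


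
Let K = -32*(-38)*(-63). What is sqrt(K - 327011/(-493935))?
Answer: I*sqrt(18690028923730515)/493935 ≈ 276.78*I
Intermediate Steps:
K = -76608 (K = 1216*(-63) = -76608)
sqrt(K - 327011/(-493935)) = sqrt(-76608 - 327011/(-493935)) = sqrt(-76608 - 327011*(-1/493935)) = sqrt(-76608 + 327011/493935) = sqrt(-37839045469/493935) = I*sqrt(18690028923730515)/493935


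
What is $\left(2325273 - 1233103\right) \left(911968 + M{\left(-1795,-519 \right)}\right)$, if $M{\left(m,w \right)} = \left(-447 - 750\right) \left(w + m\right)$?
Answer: $4021179902420$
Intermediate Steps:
$M{\left(m,w \right)} = - 1197 m - 1197 w$ ($M{\left(m,w \right)} = - 1197 \left(m + w\right) = - 1197 m - 1197 w$)
$\left(2325273 - 1233103\right) \left(911968 + M{\left(-1795,-519 \right)}\right) = \left(2325273 - 1233103\right) \left(911968 - -2769858\right) = 1092170 \left(911968 + \left(2148615 + 621243\right)\right) = 1092170 \left(911968 + 2769858\right) = 1092170 \cdot 3681826 = 4021179902420$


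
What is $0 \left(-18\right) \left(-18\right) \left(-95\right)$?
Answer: $0$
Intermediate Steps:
$0 \left(-18\right) \left(-18\right) \left(-95\right) = 0 \left(-18\right) \left(-95\right) = 0 \left(-95\right) = 0$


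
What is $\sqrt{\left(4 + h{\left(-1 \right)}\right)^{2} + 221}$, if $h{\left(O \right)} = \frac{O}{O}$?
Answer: $\sqrt{246} \approx 15.684$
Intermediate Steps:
$h{\left(O \right)} = 1$
$\sqrt{\left(4 + h{\left(-1 \right)}\right)^{2} + 221} = \sqrt{\left(4 + 1\right)^{2} + 221} = \sqrt{5^{2} + 221} = \sqrt{25 + 221} = \sqrt{246}$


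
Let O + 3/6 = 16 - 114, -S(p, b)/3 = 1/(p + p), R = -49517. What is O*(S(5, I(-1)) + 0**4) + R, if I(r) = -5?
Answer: -989749/20 ≈ -49487.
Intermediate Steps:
S(p, b) = -3/(2*p) (S(p, b) = -3/(p + p) = -3*1/(2*p) = -3/(2*p))
O = -197/2 (O = -1/2 + (16 - 114) = -1/2 - 98 = -197/2 ≈ -98.500)
O*(S(5, I(-1)) + 0**4) + R = -197*(-3/2/5 + 0**4)/2 - 49517 = -197*(-3/2*1/5 + 0)/2 - 49517 = -197*(-3/10 + 0)/2 - 49517 = -197/2*(-3/10) - 49517 = 591/20 - 49517 = -989749/20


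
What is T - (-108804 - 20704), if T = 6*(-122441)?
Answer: -605138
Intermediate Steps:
T = -734646
T - (-108804 - 20704) = -734646 - (-108804 - 20704) = -734646 - 1*(-129508) = -734646 + 129508 = -605138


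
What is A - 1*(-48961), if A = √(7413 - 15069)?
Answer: 48961 + 2*I*√1914 ≈ 48961.0 + 87.499*I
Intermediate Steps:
A = 2*I*√1914 (A = √(-7656) = 2*I*√1914 ≈ 87.499*I)
A - 1*(-48961) = 2*I*√1914 - 1*(-48961) = 2*I*√1914 + 48961 = 48961 + 2*I*√1914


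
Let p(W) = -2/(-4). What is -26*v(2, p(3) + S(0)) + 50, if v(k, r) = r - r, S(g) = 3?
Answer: 50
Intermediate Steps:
p(W) = ½ (p(W) = -2*(-¼) = ½)
v(k, r) = 0
-26*v(2, p(3) + S(0)) + 50 = -26*0 + 50 = 0 + 50 = 50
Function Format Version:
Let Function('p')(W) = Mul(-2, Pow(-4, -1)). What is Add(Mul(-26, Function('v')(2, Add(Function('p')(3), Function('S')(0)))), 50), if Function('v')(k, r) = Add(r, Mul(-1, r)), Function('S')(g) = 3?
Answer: 50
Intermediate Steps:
Function('p')(W) = Rational(1, 2) (Function('p')(W) = Mul(-2, Rational(-1, 4)) = Rational(1, 2))
Function('v')(k, r) = 0
Add(Mul(-26, Function('v')(2, Add(Function('p')(3), Function('S')(0)))), 50) = Add(Mul(-26, 0), 50) = Add(0, 50) = 50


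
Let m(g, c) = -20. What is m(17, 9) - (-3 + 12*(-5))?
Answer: 43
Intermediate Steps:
m(17, 9) - (-3 + 12*(-5)) = -20 - (-3 + 12*(-5)) = -20 - (-3 - 60) = -20 - 1*(-63) = -20 + 63 = 43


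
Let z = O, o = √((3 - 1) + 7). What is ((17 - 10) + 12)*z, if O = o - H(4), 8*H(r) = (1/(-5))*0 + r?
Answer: 95/2 ≈ 47.500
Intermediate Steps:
o = 3 (o = √(2 + 7) = √9 = 3)
H(r) = r/8 (H(r) = ((1/(-5))*0 + r)/8 = ((1*(-⅕))*0 + r)/8 = (-⅕*0 + r)/8 = (0 + r)/8 = r/8)
O = 5/2 (O = 3 - 4/8 = 3 - 1*½ = 3 - ½ = 5/2 ≈ 2.5000)
z = 5/2 ≈ 2.5000
((17 - 10) + 12)*z = ((17 - 10) + 12)*(5/2) = (7 + 12)*(5/2) = 19*(5/2) = 95/2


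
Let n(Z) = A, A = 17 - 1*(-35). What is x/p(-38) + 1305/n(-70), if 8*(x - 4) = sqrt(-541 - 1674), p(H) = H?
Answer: 24691/988 - I*sqrt(2215)/304 ≈ 24.991 - 0.15482*I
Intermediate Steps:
A = 52 (A = 17 + 35 = 52)
n(Z) = 52
x = 4 + I*sqrt(2215)/8 (x = 4 + sqrt(-541 - 1674)/8 = 4 + sqrt(-2215)/8 = 4 + (I*sqrt(2215))/8 = 4 + I*sqrt(2215)/8 ≈ 4.0 + 5.883*I)
x/p(-38) + 1305/n(-70) = (4 + I*sqrt(2215)/8)/(-38) + 1305/52 = (4 + I*sqrt(2215)/8)*(-1/38) + 1305*(1/52) = (-2/19 - I*sqrt(2215)/304) + 1305/52 = 24691/988 - I*sqrt(2215)/304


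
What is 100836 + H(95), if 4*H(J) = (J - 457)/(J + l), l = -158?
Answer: 12705517/126 ≈ 1.0084e+5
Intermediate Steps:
H(J) = (-457 + J)/(4*(-158 + J)) (H(J) = ((J - 457)/(J - 158))/4 = ((-457 + J)/(-158 + J))/4 = (-457 + J)/(4*(-158 + J)))
100836 + H(95) = 100836 + (-457 + 95)/(4*(-158 + 95)) = 100836 + (1/4)*(-362)/(-63) = 100836 + (1/4)*(-1/63)*(-362) = 100836 + 181/126 = 12705517/126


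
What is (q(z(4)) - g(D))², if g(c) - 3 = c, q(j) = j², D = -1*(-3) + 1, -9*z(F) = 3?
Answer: 3844/81 ≈ 47.457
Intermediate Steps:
z(F) = -⅓ (z(F) = -⅑*3 = -⅓)
D = 4 (D = 3 + 1 = 4)
g(c) = 3 + c
(q(z(4)) - g(D))² = ((-⅓)² - (3 + 4))² = (⅑ - 1*7)² = (⅑ - 7)² = (-62/9)² = 3844/81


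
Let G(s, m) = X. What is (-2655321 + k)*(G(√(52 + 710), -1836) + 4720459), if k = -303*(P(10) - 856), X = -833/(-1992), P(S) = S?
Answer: -7519336459200421/664 ≈ -1.1324e+13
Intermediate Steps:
X = 833/1992 (X = -833*(-1/1992) = 833/1992 ≈ 0.41817)
G(s, m) = 833/1992
k = 256338 (k = -303*(10 - 856) = -303*(-846) = 256338)
(-2655321 + k)*(G(√(52 + 710), -1836) + 4720459) = (-2655321 + 256338)*(833/1992 + 4720459) = -2398983*9403155161/1992 = -7519336459200421/664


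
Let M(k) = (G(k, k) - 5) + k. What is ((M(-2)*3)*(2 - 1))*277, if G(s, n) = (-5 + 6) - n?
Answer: -3324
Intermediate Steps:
G(s, n) = 1 - n
M(k) = -4 (M(k) = ((1 - k) - 5) + k = (-4 - k) + k = -4)
((M(-2)*3)*(2 - 1))*277 = ((-4*3)*(2 - 1))*277 = -12*1*277 = -12*277 = -3324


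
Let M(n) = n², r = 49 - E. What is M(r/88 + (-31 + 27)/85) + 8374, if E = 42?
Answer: 468528708649/55950400 ≈ 8374.0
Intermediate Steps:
r = 7 (r = 49 - 1*42 = 49 - 42 = 7)
M(r/88 + (-31 + 27)/85) + 8374 = (7/88 + (-31 + 27)/85)² + 8374 = (7*(1/88) - 4*1/85)² + 8374 = (7/88 - 4/85)² + 8374 = (243/7480)² + 8374 = 59049/55950400 + 8374 = 468528708649/55950400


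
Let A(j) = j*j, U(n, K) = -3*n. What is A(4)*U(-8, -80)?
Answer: 384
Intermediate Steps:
A(j) = j²
A(4)*U(-8, -80) = 4²*(-3*(-8)) = 16*24 = 384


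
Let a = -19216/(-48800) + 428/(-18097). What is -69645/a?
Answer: -1281371657750/6809699 ≈ -1.8817e+5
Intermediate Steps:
a = 20429097/55195850 (a = -19216*(-1/48800) + 428*(-1/18097) = 1201/3050 - 428/18097 = 20429097/55195850 ≈ 0.37012)
-69645/a = -69645/20429097/55195850 = -69645*55195850/20429097 = -1281371657750/6809699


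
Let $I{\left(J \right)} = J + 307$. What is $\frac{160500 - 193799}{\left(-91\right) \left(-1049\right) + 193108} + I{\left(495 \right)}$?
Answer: $\frac{231397435}{288567} \approx 801.88$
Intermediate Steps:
$I{\left(J \right)} = 307 + J$
$\frac{160500 - 193799}{\left(-91\right) \left(-1049\right) + 193108} + I{\left(495 \right)} = \frac{160500 - 193799}{\left(-91\right) \left(-1049\right) + 193108} + \left(307 + 495\right) = - \frac{33299}{95459 + 193108} + 802 = - \frac{33299}{288567} + 802 = \frac{231397435}{288567}$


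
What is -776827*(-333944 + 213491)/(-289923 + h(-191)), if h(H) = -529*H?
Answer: -93571142631/188884 ≈ -4.9539e+5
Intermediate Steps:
-776827*(-333944 + 213491)/(-289923 + h(-191)) = -776827*(-333944 + 213491)/(-289923 - 529*(-191)) = -776827*(-120453/(-289923 + 101039)) = -776827/((-188884*(-1/120453))) = -776827/188884/120453 = -776827*120453/188884 = -93571142631/188884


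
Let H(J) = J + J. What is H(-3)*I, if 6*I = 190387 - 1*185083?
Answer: -5304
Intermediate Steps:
H(J) = 2*J
I = 884 (I = (190387 - 1*185083)/6 = (190387 - 185083)/6 = (⅙)*5304 = 884)
H(-3)*I = (2*(-3))*884 = -6*884 = -5304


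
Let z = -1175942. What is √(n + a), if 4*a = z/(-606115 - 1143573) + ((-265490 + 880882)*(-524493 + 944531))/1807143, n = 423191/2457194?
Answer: √134914064148986405476991871398267869860453/1942372800751559124 ≈ 189.10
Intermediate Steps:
n = 423191/2457194 (n = 423191*(1/2457194) = 423191/2457194 ≈ 0.17223)
a = 226137760199793077/6323872842768 (a = (-1175942/(-606115 - 1143573) + ((-265490 + 880882)*(-524493 + 944531))/1807143)/4 = (-1175942/(-1749688) + (615392*420038)*(1/1807143))/4 = (-1175942*(-1/1749688) + 258488024896*(1/1807143))/4 = (587971/874844 + 258488024896/1807143)/4 = (¼)*(226137760199793077/1580968210692) = 226137760199793077/6323872842768 ≈ 35759.)
√(n + a) = √(423191/2457194 + 226137760199793077/6323872842768) = √(277833511871221276939313/7769491203006236496) = √134914064148986405476991871398267869860453/1942372800751559124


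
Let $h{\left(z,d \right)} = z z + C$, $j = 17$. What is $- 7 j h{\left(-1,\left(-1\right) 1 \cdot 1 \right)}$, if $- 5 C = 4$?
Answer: $- \frac{119}{5} \approx -23.8$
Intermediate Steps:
$C = - \frac{4}{5}$ ($C = \left(- \frac{1}{5}\right) 4 = - \frac{4}{5} \approx -0.8$)
$h{\left(z,d \right)} = - \frac{4}{5} + z^{2}$ ($h{\left(z,d \right)} = z z - \frac{4}{5} = z^{2} - \frac{4}{5} = - \frac{4}{5} + z^{2}$)
$- 7 j h{\left(-1,\left(-1\right) 1 \cdot 1 \right)} = \left(-7\right) 17 \left(- \frac{4}{5} + \left(-1\right)^{2}\right) = - 119 \left(- \frac{4}{5} + 1\right) = \left(-119\right) \frac{1}{5} = - \frac{119}{5}$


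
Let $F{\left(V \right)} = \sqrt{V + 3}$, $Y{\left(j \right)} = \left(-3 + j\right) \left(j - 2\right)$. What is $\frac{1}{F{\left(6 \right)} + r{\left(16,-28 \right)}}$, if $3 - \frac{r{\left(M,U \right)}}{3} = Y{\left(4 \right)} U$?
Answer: $\frac{1}{180} \approx 0.0055556$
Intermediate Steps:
$Y{\left(j \right)} = \left(-3 + j\right) \left(-2 + j\right)$
$r{\left(M,U \right)} = 9 - 6 U$ ($r{\left(M,U \right)} = 9 - 3 \left(6 + 4^{2} - 20\right) U = 9 - 3 \left(6 + 16 - 20\right) U = 9 - 3 \cdot 2 U = 9 - 6 U$)
$F{\left(V \right)} = \sqrt{3 + V}$
$\frac{1}{F{\left(6 \right)} + r{\left(16,-28 \right)}} = \frac{1}{\sqrt{3 + 6} + \left(9 - -168\right)} = \frac{1}{\sqrt{9} + \left(9 + 168\right)} = \frac{1}{3 + 177} = \frac{1}{180}$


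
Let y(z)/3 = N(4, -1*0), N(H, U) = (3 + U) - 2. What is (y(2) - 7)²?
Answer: 16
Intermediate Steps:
N(H, U) = 1 + U
y(z) = 3 (y(z) = 3*(1 - 1*0) = 3*(1 + 0) = 3*1 = 3)
(y(2) - 7)² = (3 - 7)² = (-4)² = 16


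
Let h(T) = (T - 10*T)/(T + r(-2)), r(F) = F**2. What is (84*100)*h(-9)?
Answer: -136080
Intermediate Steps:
h(T) = -9*T/(4 + T) (h(T) = (T - 10*T)/(T + (-2)**2) = (-9*T)/(T + 4) = (-9*T)/(4 + T) = -9*T/(4 + T))
(84*100)*h(-9) = (84*100)*(-9*(-9)/(4 - 9)) = 8400*(-9*(-9)/(-5)) = 8400*(-9*(-9)*(-1/5)) = 8400*(-81/5) = -136080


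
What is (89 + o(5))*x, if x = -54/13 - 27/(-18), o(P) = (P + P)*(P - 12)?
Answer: -1311/26 ≈ -50.423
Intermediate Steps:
o(P) = 2*P*(-12 + P) (o(P) = (2*P)*(-12 + P) = 2*P*(-12 + P))
x = -69/26 (x = -54*1/13 - 27*(-1/18) = -54/13 + 3/2 = -69/26 ≈ -2.6538)
(89 + o(5))*x = (89 + 2*5*(-12 + 5))*(-69/26) = (89 + 2*5*(-7))*(-69/26) = (89 - 70)*(-69/26) = 19*(-69/26) = -1311/26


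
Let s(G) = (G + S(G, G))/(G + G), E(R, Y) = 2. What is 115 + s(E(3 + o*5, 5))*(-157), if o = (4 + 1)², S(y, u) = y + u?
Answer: -241/2 ≈ -120.50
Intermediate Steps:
S(y, u) = u + y
o = 25 (o = 5² = 25)
s(G) = 3/2 (s(G) = (G + (G + G))/(G + G) = (G + 2*G)/((2*G)) = (3*G)*(1/(2*G)) = 3/2)
115 + s(E(3 + o*5, 5))*(-157) = 115 + (3/2)*(-157) = 115 - 471/2 = -241/2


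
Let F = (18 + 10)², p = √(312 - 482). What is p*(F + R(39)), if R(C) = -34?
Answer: 750*I*√170 ≈ 9778.8*I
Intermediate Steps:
p = I*√170 (p = √(-170) = I*√170 ≈ 13.038*I)
F = 784 (F = 28² = 784)
p*(F + R(39)) = (I*√170)*(784 - 34) = (I*√170)*750 = 750*I*√170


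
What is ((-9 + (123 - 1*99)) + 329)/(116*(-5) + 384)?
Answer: -86/49 ≈ -1.7551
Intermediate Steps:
((-9 + (123 - 1*99)) + 329)/(116*(-5) + 384) = ((-9 + (123 - 99)) + 329)/(-580 + 384) = ((-9 + 24) + 329)/(-196) = (15 + 329)*(-1/196) = 344*(-1/196) = -86/49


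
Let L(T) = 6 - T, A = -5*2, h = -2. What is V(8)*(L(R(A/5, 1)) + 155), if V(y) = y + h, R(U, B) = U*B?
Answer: 978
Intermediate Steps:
A = -10
R(U, B) = B*U
V(y) = -2 + y (V(y) = y - 2 = -2 + y)
V(8)*(L(R(A/5, 1)) + 155) = (-2 + 8)*((6 - (-10/5)) + 155) = 6*((6 - (-10*1/5)) + 155) = 6*((6 - (-2)) + 155) = 6*((6 - 1*(-2)) + 155) = 6*((6 + 2) + 155) = 6*(8 + 155) = 6*163 = 978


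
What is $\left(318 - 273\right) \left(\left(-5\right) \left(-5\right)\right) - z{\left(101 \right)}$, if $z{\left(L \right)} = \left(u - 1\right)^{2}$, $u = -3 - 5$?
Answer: $1044$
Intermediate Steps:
$u = -8$ ($u = -3 - 5 = -8$)
$z{\left(L \right)} = 81$ ($z{\left(L \right)} = \left(-8 - 1\right)^{2} = \left(-9\right)^{2} = 81$)
$\left(318 - 273\right) \left(\left(-5\right) \left(-5\right)\right) - z{\left(101 \right)} = \left(318 - 273\right) \left(\left(-5\right) \left(-5\right)\right) - 81 = 45 \cdot 25 - 81 = 1125 - 81 = 1044$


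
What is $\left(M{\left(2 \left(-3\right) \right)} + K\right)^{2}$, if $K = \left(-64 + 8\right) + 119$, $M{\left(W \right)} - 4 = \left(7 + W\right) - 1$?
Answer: $4489$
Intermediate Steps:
$M{\left(W \right)} = 10 + W$ ($M{\left(W \right)} = 4 + \left(\left(7 + W\right) - 1\right) = 4 + \left(6 + W\right) = 10 + W$)
$K = 63$ ($K = -56 + 119 = 63$)
$\left(M{\left(2 \left(-3\right) \right)} + K\right)^{2} = \left(\left(10 + 2 \left(-3\right)\right) + 63\right)^{2} = \left(\left(10 - 6\right) + 63\right)^{2} = \left(4 + 63\right)^{2} = 67^{2} = 4489$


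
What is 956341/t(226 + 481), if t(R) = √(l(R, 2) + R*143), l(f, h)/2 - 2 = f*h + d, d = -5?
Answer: 956341*√1283/11547 ≈ 2966.6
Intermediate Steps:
l(f, h) = -6 + 2*f*h (l(f, h) = 4 + 2*(f*h - 5) = 4 + 2*(-5 + f*h) = 4 + (-10 + 2*f*h) = -6 + 2*f*h)
t(R) = √(-6 + 147*R) (t(R) = √((-6 + 2*R*2) + R*143) = √((-6 + 4*R) + 143*R) = √(-6 + 147*R))
956341/t(226 + 481) = 956341/(√(-6 + 147*(226 + 481))) = 956341/(√(-6 + 147*707)) = 956341/(√(-6 + 103929)) = 956341/(√103923) = 956341/((9*√1283)) = 956341*(√1283/11547) = 956341*√1283/11547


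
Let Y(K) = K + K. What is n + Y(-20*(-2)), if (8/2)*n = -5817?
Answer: -5497/4 ≈ -1374.3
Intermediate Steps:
Y(K) = 2*K
n = -5817/4 (n = (1/4)*(-5817) = -5817/4 ≈ -1454.3)
n + Y(-20*(-2)) = -5817/4 + 2*(-20*(-2)) = -5817/4 + 2*40 = -5817/4 + 80 = -5497/4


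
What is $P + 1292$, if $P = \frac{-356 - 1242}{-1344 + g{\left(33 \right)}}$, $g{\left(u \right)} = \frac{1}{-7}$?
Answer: $\frac{12167614}{9409} \approx 1293.2$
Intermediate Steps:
$g{\left(u \right)} = - \frac{1}{7}$
$P = \frac{11186}{9409}$ ($P = \frac{-356 - 1242}{-1344 - \frac{1}{7}} = - \frac{1598}{- \frac{9409}{7}} = \left(-1598\right) \left(- \frac{7}{9409}\right) = \frac{11186}{9409} \approx 1.1889$)
$P + 1292 = \frac{11186}{9409} + 1292 = \frac{12167614}{9409}$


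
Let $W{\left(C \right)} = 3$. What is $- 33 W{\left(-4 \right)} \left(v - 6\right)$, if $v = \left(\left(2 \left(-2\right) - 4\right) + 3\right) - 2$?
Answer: $1287$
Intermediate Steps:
$v = -7$ ($v = \left(\left(-4 - 4\right) + 3\right) - 2 = \left(-8 + 3\right) - 2 = -5 - 2 = -7$)
$- 33 W{\left(-4 \right)} \left(v - 6\right) = - 33 \cdot 3 \left(-7 - 6\right) = - 33 \cdot 3 \left(-13\right) = \left(-33\right) \left(-39\right) = 1287$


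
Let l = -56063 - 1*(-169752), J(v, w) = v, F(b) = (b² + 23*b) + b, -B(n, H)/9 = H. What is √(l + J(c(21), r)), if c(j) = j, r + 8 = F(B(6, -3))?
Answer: √113710 ≈ 337.21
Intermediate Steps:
B(n, H) = -9*H
F(b) = b² + 24*b
r = 1369 (r = -8 + (-9*(-3))*(24 - 9*(-3)) = -8 + 27*(24 + 27) = -8 + 27*51 = -8 + 1377 = 1369)
l = 113689 (l = -56063 + 169752 = 113689)
√(l + J(c(21), r)) = √(113689 + 21) = √113710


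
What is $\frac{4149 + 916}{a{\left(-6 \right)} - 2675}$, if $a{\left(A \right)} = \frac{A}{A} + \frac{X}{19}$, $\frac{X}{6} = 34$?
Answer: $- \frac{96235}{50602} \approx -1.9018$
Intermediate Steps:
$X = 204$ ($X = 6 \cdot 34 = 204$)
$a{\left(A \right)} = \frac{223}{19}$ ($a{\left(A \right)} = \frac{A}{A} + \frac{204}{19} = 1 + 204 \cdot \frac{1}{19} = 1 + \frac{204}{19} = \frac{223}{19}$)
$\frac{4149 + 916}{a{\left(-6 \right)} - 2675} = \frac{4149 + 916}{\frac{223}{19} - 2675} = \frac{5065}{- \frac{50602}{19}} = 5065 \left(- \frac{19}{50602}\right) = - \frac{96235}{50602}$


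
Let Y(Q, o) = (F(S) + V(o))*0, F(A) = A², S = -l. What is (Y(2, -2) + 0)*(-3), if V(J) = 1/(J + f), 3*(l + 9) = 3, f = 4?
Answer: 0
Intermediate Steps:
l = -8 (l = -9 + (⅓)*3 = -9 + 1 = -8)
S = 8 (S = -1*(-8) = 8)
V(J) = 1/(4 + J) (V(J) = 1/(J + 4) = 1/(4 + J))
Y(Q, o) = 0 (Y(Q, o) = (8² + 1/(4 + o))*0 = (64 + 1/(4 + o))*0 = 0)
(Y(2, -2) + 0)*(-3) = (0 + 0)*(-3) = 0*(-3) = 0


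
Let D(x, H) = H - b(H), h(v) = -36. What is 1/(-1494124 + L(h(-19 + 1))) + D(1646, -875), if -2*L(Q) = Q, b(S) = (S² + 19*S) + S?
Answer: -1119085394001/1494106 ≈ -7.4900e+5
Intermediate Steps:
b(S) = S² + 20*S
L(Q) = -Q/2
D(x, H) = H - H*(20 + H)
1/(-1494124 + L(h(-19 + 1))) + D(1646, -875) = 1/(-1494124 - ½*(-36)) - 875*(-19 - 1*(-875)) = 1/(-1494124 + 18) - 875*(-19 + 875) = 1/(-1494106) - 875*856 = -1/1494106 - 749000 = -1119085394001/1494106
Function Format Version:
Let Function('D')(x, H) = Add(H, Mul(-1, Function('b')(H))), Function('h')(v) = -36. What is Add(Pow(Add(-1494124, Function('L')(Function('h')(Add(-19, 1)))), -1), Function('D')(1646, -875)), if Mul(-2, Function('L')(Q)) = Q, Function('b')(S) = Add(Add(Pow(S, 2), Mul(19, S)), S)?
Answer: Rational(-1119085394001, 1494106) ≈ -7.4900e+5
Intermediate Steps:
Function('b')(S) = Add(Pow(S, 2), Mul(20, S))
Function('L')(Q) = Mul(Rational(-1, 2), Q)
Function('D')(x, H) = Add(H, Mul(-1, H, Add(20, H))) (Function('D')(x, H) = Add(H, Mul(-1, Mul(H, Add(20, H)))) = Add(H, Mul(-1, H, Add(20, H))))
Add(Pow(Add(-1494124, Function('L')(Function('h')(Add(-19, 1)))), -1), Function('D')(1646, -875)) = Add(Pow(Add(-1494124, Mul(Rational(-1, 2), -36)), -1), Mul(-875, Add(-19, Mul(-1, -875)))) = Add(Pow(Add(-1494124, 18), -1), Mul(-875, Add(-19, 875))) = Add(Pow(-1494106, -1), Mul(-875, 856)) = Add(Rational(-1, 1494106), -749000) = Rational(-1119085394001, 1494106)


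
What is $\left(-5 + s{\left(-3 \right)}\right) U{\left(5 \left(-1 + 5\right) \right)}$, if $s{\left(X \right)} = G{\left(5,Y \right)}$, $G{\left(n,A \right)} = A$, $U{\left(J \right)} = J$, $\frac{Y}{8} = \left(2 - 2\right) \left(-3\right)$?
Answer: $-100$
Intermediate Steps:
$Y = 0$ ($Y = 8 \left(2 - 2\right) \left(-3\right) = 8 \cdot 0 \left(-3\right) = 8 \cdot 0 = 0$)
$s{\left(X \right)} = 0$
$\left(-5 + s{\left(-3 \right)}\right) U{\left(5 \left(-1 + 5\right) \right)} = \left(-5 + 0\right) 5 \left(-1 + 5\right) = - 5 \cdot 5 \cdot 4 = \left(-5\right) 20 = -100$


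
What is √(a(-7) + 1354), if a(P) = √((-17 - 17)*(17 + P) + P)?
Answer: √(1354 + I*√347) ≈ 36.798 + 0.2531*I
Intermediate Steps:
a(P) = √(-578 - 33*P) (a(P) = √(-34*(17 + P) + P) = √((-578 - 34*P) + P) = √(-578 - 33*P))
√(a(-7) + 1354) = √(√(-578 - 33*(-7)) + 1354) = √(√(-578 + 231) + 1354) = √(√(-347) + 1354) = √(I*√347 + 1354) = √(1354 + I*√347)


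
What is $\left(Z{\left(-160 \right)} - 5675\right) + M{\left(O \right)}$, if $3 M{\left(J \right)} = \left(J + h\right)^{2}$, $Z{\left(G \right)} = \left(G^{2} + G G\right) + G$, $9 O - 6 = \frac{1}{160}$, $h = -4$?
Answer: $\frac{282229622401}{6220800} \approx 45369.0$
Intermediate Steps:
$O = \frac{961}{1440}$ ($O = \frac{2}{3} + \frac{1}{9 \cdot 160} = \frac{2}{3} + \frac{1}{9} \cdot \frac{1}{160} = \frac{2}{3} + \frac{1}{1440} = \frac{961}{1440} \approx 0.66736$)
$Z{\left(G \right)} = G + 2 G^{2}$ ($Z{\left(G \right)} = \left(G^{2} + G^{2}\right) + G = 2 G^{2} + G = G + 2 G^{2}$)
$M{\left(J \right)} = \frac{\left(-4 + J\right)^{2}}{3}$ ($M{\left(J \right)} = \frac{\left(J - 4\right)^{2}}{3} = \frac{\left(-4 + J\right)^{2}}{3}$)
$\left(Z{\left(-160 \right)} - 5675\right) + M{\left(O \right)} = \left(- 160 \left(1 + 2 \left(-160\right)\right) - 5675\right) + \frac{\left(-4 + \frac{961}{1440}\right)^{2}}{3} = \left(- 160 \left(1 - 320\right) - 5675\right) + \frac{\left(- \frac{4799}{1440}\right)^{2}}{3} = \left(\left(-160\right) \left(-319\right) - 5675\right) + \frac{1}{3} \cdot \frac{23030401}{2073600} = \left(51040 - 5675\right) + \frac{23030401}{6220800} = 45365 + \frac{23030401}{6220800} = \frac{282229622401}{6220800}$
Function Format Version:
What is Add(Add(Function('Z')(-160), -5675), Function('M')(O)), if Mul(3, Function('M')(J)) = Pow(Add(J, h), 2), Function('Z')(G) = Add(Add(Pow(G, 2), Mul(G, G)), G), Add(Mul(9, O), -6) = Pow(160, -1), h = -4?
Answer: Rational(282229622401, 6220800) ≈ 45369.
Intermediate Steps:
O = Rational(961, 1440) (O = Add(Rational(2, 3), Mul(Rational(1, 9), Pow(160, -1))) = Add(Rational(2, 3), Mul(Rational(1, 9), Rational(1, 160))) = Add(Rational(2, 3), Rational(1, 1440)) = Rational(961, 1440) ≈ 0.66736)
Function('Z')(G) = Add(G, Mul(2, Pow(G, 2))) (Function('Z')(G) = Add(Add(Pow(G, 2), Pow(G, 2)), G) = Add(Mul(2, Pow(G, 2)), G) = Add(G, Mul(2, Pow(G, 2))))
Function('M')(J) = Mul(Rational(1, 3), Pow(Add(-4, J), 2)) (Function('M')(J) = Mul(Rational(1, 3), Pow(Add(J, -4), 2)) = Mul(Rational(1, 3), Pow(Add(-4, J), 2)))
Add(Add(Function('Z')(-160), -5675), Function('M')(O)) = Add(Add(Mul(-160, Add(1, Mul(2, -160))), -5675), Mul(Rational(1, 3), Pow(Add(-4, Rational(961, 1440)), 2))) = Add(Add(Mul(-160, Add(1, -320)), -5675), Mul(Rational(1, 3), Pow(Rational(-4799, 1440), 2))) = Add(Add(Mul(-160, -319), -5675), Mul(Rational(1, 3), Rational(23030401, 2073600))) = Add(Add(51040, -5675), Rational(23030401, 6220800)) = Add(45365, Rational(23030401, 6220800)) = Rational(282229622401, 6220800)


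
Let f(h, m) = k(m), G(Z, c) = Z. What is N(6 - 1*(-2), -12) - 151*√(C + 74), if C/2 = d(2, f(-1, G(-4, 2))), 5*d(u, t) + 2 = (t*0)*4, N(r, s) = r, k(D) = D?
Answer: 8 - 151*√1830/5 ≈ -1283.9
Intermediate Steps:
f(h, m) = m
d(u, t) = -⅖ (d(u, t) = -⅖ + ((t*0)*4)/5 = -⅖ + (0*4)/5 = -⅖ + (⅕)*0 = -⅖ + 0 = -⅖)
C = -⅘ (C = 2*(-⅖) = -⅘ ≈ -0.80000)
N(6 - 1*(-2), -12) - 151*√(C + 74) = (6 - 1*(-2)) - 151*√(-⅘ + 74) = (6 + 2) - 151*√1830/5 = 8 - 151*√1830/5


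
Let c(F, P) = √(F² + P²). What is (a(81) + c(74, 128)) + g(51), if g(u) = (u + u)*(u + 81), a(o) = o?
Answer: 13545 + 2*√5465 ≈ 13693.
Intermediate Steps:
g(u) = 2*u*(81 + u) (g(u) = (2*u)*(81 + u) = 2*u*(81 + u))
(a(81) + c(74, 128)) + g(51) = (81 + √(74² + 128²)) + 2*51*(81 + 51) = (81 + √(5476 + 16384)) + 2*51*132 = (81 + √21860) + 13464 = (81 + 2*√5465) + 13464 = 13545 + 2*√5465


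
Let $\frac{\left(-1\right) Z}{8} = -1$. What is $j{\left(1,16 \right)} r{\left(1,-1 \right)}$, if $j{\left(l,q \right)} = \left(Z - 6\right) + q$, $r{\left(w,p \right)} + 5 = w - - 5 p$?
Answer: $-162$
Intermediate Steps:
$Z = 8$ ($Z = \left(-8\right) \left(-1\right) = 8$)
$r{\left(w,p \right)} = -5 + w + 5 p$ ($r{\left(w,p \right)} = -5 + \left(w - - 5 p\right) = -5 + \left(w + 5 p\right) = -5 + w + 5 p$)
$j{\left(l,q \right)} = 2 + q$ ($j{\left(l,q \right)} = \left(8 - 6\right) + q = 2 + q$)
$j{\left(1,16 \right)} r{\left(1,-1 \right)} = \left(2 + 16\right) \left(-5 + 1 + 5 \left(-1\right)\right) = 18 \left(-5 + 1 - 5\right) = 18 \left(-9\right) = -162$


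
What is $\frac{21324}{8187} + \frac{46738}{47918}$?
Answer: $\frac{234074573}{65384111} \approx 3.58$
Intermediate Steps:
$\frac{21324}{8187} + \frac{46738}{47918} = 21324 \cdot \frac{1}{8187} + 46738 \cdot \frac{1}{47918} = \frac{7108}{2729} + \frac{23369}{23959} = \frac{234074573}{65384111}$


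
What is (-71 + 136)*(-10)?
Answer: -650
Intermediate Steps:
(-71 + 136)*(-10) = 65*(-10) = -650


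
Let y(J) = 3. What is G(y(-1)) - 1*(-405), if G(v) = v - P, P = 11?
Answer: 397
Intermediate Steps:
G(v) = -11 + v (G(v) = v - 1*11 = v - 11 = -11 + v)
G(y(-1)) - 1*(-405) = (-11 + 3) - 1*(-405) = -8 + 405 = 397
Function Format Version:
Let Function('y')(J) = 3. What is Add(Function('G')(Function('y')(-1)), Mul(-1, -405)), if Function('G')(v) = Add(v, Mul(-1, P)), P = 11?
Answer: 397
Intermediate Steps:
Function('G')(v) = Add(-11, v) (Function('G')(v) = Add(v, Mul(-1, 11)) = Add(v, -11) = Add(-11, v))
Add(Function('G')(Function('y')(-1)), Mul(-1, -405)) = Add(Add(-11, 3), Mul(-1, -405)) = Add(-8, 405) = 397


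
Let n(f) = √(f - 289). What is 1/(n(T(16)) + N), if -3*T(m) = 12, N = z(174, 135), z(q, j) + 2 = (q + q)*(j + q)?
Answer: 107530/11562701193 - I*√293/11562701193 ≈ 9.2997e-6 - 1.4804e-9*I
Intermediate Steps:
z(q, j) = -2 + 2*q*(j + q) (z(q, j) = -2 + (q + q)*(j + q) = -2 + (2*q)*(j + q) = -2 + 2*q*(j + q))
N = 107530 (N = -2 + 2*174² + 2*135*174 = -2 + 2*30276 + 46980 = -2 + 60552 + 46980 = 107530)
T(m) = -4 (T(m) = -⅓*12 = -4)
n(f) = √(-289 + f)
1/(n(T(16)) + N) = 1/(√(-289 - 4) + 107530) = 1/(√(-293) + 107530) = 1/(I*√293 + 107530) = 1/(107530 + I*√293)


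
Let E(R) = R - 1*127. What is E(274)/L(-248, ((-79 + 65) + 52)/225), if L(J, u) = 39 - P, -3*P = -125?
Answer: -441/8 ≈ -55.125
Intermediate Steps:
P = 125/3 (P = -1/3*(-125) = 125/3 ≈ 41.667)
E(R) = -127 + R (E(R) = R - 127 = -127 + R)
L(J, u) = -8/3 (L(J, u) = 39 - 1*125/3 = 39 - 125/3 = -8/3)
E(274)/L(-248, ((-79 + 65) + 52)/225) = (-127 + 274)/(-8/3) = 147*(-3/8) = -441/8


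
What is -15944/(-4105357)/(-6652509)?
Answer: -15944/27310924390713 ≈ -5.8380e-10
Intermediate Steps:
-15944/(-4105357)/(-6652509) = -15944*(-1/4105357)*(-1/6652509) = (15944/4105357)*(-1/6652509) = -15944/27310924390713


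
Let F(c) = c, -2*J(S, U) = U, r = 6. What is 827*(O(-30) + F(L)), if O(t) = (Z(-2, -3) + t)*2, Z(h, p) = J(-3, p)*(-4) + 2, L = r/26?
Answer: -728587/13 ≈ -56045.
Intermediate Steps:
J(S, U) = -U/2
L = 3/13 (L = 6/26 = 6*(1/26) = 3/13 ≈ 0.23077)
Z(h, p) = 2 + 2*p (Z(h, p) = -p/2*(-4) + 2 = 2*p + 2 = 2 + 2*p)
O(t) = -8 + 2*t (O(t) = ((2 + 2*(-3)) + t)*2 = ((2 - 6) + t)*2 = (-4 + t)*2 = -8 + 2*t)
827*(O(-30) + F(L)) = 827*((-8 + 2*(-30)) + 3/13) = 827*((-8 - 60) + 3/13) = 827*(-68 + 3/13) = 827*(-881/13) = -728587/13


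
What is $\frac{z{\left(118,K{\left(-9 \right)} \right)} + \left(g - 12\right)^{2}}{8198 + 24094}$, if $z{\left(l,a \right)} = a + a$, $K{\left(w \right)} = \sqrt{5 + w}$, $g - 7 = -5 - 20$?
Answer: $\frac{25}{897} + \frac{i}{8073} \approx 0.027871 + 0.00012387 i$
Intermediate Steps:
$g = -18$ ($g = 7 - 25 = -18$)
$z{\left(l,a \right)} = 2 a$
$\frac{z{\left(118,K{\left(-9 \right)} \right)} + \left(g - 12\right)^{2}}{8198 + 24094} = \frac{2 \sqrt{5 - 9} + \left(-18 - 12\right)^{2}}{8198 + 24094} = \frac{2 \sqrt{-4} + \left(-30\right)^{2}}{32292} = \left(2 \cdot 2 i + 900\right) \frac{1}{32292} = \left(4 i + 900\right) \frac{1}{32292} = \left(900 + 4 i\right) \frac{1}{32292} = \frac{25}{897} + \frac{i}{8073}$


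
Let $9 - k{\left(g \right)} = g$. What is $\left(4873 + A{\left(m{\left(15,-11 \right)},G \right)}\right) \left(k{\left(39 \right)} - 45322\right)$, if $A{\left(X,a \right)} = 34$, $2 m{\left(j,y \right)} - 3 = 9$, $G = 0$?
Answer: $-222542264$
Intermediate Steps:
$k{\left(g \right)} = 9 - g$
$m{\left(j,y \right)} = 6$ ($m{\left(j,y \right)} = \frac{3}{2} + \frac{1}{2} \cdot 9 = \frac{3}{2} + \frac{9}{2} = 6$)
$\left(4873 + A{\left(m{\left(15,-11 \right)},G \right)}\right) \left(k{\left(39 \right)} - 45322\right) = \left(4873 + 34\right) \left(\left(9 - 39\right) - 45322\right) = 4907 \left(\left(9 - 39\right) - 45322\right) = 4907 \left(-30 - 45322\right) = 4907 \left(-45352\right) = -222542264$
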